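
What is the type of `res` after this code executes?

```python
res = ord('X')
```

ord() returns int (Unicode code point)

int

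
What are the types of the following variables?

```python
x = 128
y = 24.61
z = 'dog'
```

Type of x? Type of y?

x is int; y is float

int, float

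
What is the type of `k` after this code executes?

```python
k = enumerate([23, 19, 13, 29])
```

enumerate() returns an enumerate iterator object

enumerate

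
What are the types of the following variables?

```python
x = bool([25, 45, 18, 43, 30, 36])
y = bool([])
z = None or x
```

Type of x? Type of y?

bool() returns bool; bool() returns bool

bool, bool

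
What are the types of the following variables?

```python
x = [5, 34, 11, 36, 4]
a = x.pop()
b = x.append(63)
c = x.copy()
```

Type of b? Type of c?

list.append() returns None; list.copy() returns list

NoneType, list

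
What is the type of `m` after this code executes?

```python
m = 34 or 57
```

'or' returns the first truthy value (34, which is int)

int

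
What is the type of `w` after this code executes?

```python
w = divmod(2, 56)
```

divmod() returns a tuple (quotient, remainder)

tuple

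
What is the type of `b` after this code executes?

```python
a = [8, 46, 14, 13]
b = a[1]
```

Indexing a list of ints returns int (a[1] = 46)

int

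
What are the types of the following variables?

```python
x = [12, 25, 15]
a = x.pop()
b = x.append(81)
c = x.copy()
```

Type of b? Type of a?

list.append() returns None; list.pop() returns the element (int)

NoneType, int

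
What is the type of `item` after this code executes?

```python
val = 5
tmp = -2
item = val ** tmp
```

int ** negative int returns float

float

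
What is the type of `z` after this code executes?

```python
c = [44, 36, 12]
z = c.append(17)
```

list.append() returns None (mutates in place)

NoneType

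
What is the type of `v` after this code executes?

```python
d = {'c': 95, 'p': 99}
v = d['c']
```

Accessing dict[str, int] with key 'c' returns int value 95

int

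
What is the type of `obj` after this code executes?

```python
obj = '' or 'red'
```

'or' returns first truthy value ('red', which is str)

str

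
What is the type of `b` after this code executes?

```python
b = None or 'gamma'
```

'or' with None returns the other value ('gamma', str)

str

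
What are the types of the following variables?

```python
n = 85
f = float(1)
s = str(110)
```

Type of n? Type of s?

n is int; s is str

int, str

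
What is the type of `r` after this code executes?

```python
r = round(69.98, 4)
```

round() with ndigits arg returns float

float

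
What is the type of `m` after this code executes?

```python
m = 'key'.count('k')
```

str.count() returns int

int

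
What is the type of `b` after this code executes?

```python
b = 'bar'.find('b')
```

str.find() returns int (index, or -1)

int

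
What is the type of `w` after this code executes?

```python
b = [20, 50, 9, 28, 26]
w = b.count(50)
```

list.count() returns int

int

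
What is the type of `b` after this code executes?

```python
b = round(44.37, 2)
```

round() with ndigits arg returns float

float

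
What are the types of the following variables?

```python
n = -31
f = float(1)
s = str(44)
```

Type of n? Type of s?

n is int; s is str

int, str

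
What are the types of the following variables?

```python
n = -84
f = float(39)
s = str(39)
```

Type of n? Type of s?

n is int; s is str

int, str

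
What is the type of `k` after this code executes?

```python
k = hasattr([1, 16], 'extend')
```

hasattr() returns bool

bool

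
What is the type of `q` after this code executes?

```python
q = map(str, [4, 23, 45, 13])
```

map() returns a map iterator object

map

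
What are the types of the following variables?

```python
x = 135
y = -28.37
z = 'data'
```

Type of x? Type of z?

x is int; z is str

int, str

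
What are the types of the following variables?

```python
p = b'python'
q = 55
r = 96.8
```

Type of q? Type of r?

q is int; r is float

int, float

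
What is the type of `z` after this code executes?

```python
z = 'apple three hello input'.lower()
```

str.lower() returns str

str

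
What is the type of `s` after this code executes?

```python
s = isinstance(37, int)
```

isinstance() returns bool

bool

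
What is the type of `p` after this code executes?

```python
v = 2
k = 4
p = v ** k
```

int ** positive int returns int (2 ** 4 = 16)

int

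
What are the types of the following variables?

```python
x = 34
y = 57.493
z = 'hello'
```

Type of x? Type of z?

x is int; z is str

int, str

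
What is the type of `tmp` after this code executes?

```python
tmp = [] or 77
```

'or' returns first truthy value (77, which is int)

int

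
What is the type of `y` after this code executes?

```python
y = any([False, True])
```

any() returns bool

bool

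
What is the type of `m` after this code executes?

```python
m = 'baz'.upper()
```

str.upper() returns str

str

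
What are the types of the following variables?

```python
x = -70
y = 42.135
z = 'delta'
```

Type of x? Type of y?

x is int; y is float

int, float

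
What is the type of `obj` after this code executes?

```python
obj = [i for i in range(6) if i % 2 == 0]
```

A list comprehension [...] produces a list

list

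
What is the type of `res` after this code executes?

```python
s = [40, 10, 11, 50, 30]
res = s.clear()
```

list.clear() returns None

NoneType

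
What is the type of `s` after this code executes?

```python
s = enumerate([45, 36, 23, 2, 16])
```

enumerate() returns an enumerate iterator object

enumerate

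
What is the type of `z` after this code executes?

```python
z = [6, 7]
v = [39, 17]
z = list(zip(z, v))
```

list(zip(...)) returns a list of tuples

list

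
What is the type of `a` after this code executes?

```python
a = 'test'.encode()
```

str.encode() returns bytes

bytes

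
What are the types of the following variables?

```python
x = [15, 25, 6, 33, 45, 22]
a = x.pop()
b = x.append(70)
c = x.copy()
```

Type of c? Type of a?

list.copy() returns list; list.pop() returns the element (int)

list, int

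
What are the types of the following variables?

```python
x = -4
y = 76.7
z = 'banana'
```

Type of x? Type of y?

x is int; y is float

int, float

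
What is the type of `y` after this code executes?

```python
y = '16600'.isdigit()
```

str.isdigit() returns bool

bool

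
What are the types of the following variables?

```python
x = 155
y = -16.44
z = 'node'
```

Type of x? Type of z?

x is int; z is str

int, str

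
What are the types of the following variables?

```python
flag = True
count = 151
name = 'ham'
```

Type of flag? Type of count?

flag is bool; count is int

bool, int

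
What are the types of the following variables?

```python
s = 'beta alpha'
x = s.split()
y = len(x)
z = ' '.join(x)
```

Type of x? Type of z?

str.split() returns list; str.join() returns str

list, str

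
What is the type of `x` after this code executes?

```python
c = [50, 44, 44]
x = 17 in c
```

'in' operator returns bool

bool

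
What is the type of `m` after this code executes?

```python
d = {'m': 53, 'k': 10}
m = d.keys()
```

.keys() returns a dict_keys view object

dict_keys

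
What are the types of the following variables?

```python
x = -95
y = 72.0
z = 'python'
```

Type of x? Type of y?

x is int; y is float

int, float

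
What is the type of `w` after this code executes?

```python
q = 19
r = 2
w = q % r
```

int % int returns int (19 % 2 = 1)

int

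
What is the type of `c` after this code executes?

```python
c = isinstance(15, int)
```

isinstance() returns bool

bool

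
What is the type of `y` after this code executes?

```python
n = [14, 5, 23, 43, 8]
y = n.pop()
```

list.pop() returns the popped element (int here)

int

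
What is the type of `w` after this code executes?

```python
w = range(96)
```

range() returns a range object

range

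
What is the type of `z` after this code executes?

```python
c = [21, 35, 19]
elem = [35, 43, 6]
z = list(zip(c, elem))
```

list(zip(...)) returns a list of tuples

list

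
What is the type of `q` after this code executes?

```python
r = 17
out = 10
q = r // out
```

int // int returns int (17 // 10 = 1)

int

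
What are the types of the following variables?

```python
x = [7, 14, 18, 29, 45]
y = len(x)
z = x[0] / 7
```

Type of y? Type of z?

len() returns int; int / int returns float

int, float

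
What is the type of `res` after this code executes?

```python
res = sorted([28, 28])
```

sorted() always returns list

list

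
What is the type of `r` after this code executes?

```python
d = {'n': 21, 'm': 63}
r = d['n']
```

Accessing dict[str, int] with key 'n' returns int value 21

int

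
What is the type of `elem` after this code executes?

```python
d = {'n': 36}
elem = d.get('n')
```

dict.get() returns the value (int) when key is found

int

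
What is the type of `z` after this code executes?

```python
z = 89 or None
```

'or' returns first truthy value (89, int)

int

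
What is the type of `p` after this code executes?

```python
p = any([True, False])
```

any() returns bool

bool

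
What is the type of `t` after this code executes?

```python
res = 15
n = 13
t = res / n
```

int / int always returns float in Python 3 (15 / 13 = 1.15385)

float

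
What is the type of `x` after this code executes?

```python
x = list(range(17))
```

list(range(...)) returns list

list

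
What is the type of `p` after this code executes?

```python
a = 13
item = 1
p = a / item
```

int / int always returns float in Python 3 (13 / 1 = 13)

float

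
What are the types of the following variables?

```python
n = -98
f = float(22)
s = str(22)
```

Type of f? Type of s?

f is float; s is str

float, str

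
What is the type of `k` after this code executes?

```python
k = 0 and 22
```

'and' returns the first falsy value (0, which is int)

int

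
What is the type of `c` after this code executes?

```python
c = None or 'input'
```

'or' with None returns the other value ('input', str)

str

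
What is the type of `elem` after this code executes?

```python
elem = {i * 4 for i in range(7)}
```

A set comprehension {expr for x in iterable} produces a set

set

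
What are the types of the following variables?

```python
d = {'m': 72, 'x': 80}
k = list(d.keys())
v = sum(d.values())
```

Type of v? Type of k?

sum of int values returns int; list(...) returns list

int, list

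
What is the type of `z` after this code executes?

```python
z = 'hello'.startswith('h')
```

str.startswith() returns bool

bool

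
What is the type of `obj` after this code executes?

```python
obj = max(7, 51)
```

max() of ints returns int

int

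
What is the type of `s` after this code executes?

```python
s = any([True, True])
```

any() returns bool

bool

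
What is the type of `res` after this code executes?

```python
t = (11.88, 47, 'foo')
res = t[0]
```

Index 0 of tuple is 11.88 which is float

float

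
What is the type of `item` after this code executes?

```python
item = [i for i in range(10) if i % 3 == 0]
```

A list comprehension [...] produces a list

list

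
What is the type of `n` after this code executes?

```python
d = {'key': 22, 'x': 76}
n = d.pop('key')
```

dict.pop() returns the value (int)

int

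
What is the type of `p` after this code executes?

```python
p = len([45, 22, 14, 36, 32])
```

len() always returns int

int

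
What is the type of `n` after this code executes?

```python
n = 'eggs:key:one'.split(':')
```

str.split() returns list

list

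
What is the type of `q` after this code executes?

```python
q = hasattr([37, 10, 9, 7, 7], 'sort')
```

hasattr() returns bool

bool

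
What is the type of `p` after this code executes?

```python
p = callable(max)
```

callable() returns bool

bool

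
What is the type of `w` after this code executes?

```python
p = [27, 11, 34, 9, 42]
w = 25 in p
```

'in' operator returns bool

bool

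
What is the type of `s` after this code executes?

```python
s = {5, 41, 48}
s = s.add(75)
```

set.add() returns None (mutates in place)

NoneType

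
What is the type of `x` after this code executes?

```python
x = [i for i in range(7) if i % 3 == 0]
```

A list comprehension [...] produces a list

list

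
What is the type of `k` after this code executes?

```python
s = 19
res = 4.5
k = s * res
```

int * float returns float (19 * 4.5 = 85.5)

float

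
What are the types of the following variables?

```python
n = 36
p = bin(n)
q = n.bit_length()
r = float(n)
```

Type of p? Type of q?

bin() returns str; int.bit_length() returns int

str, int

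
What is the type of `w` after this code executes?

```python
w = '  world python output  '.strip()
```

str.strip() returns str

str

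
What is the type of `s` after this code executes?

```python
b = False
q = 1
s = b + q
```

bool + int returns int (False is 0, so 0 + 1 = 1)

int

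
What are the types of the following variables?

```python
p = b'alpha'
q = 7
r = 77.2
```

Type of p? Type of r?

p is bytes; r is float

bytes, float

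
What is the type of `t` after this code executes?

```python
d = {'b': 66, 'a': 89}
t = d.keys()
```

.keys() returns a dict_keys view object

dict_keys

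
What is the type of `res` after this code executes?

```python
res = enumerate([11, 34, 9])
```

enumerate() returns an enumerate iterator object

enumerate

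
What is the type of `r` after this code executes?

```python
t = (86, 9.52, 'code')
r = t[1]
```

Index 1 of tuple is 9.52 which is float

float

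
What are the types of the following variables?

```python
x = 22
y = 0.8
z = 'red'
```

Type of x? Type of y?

x is int; y is float

int, float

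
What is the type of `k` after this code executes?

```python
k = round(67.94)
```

round() with no ndigits arg returns int

int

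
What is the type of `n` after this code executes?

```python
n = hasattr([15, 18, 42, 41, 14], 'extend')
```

hasattr() returns bool

bool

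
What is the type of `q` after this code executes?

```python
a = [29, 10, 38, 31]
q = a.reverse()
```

list.reverse() returns None

NoneType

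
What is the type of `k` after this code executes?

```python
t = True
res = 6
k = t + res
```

bool + int returns int (True is 1, so 1 + 6 = 7)

int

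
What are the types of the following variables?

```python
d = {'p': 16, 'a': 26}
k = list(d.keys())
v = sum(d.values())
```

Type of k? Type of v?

list(...) returns list; sum of int values returns int

list, int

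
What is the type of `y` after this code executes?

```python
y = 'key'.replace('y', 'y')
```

str.replace() returns str

str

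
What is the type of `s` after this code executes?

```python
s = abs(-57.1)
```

abs() of float returns float

float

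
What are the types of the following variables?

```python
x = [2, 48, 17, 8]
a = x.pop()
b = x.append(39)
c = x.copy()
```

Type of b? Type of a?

list.append() returns None; list.pop() returns the element (int)

NoneType, int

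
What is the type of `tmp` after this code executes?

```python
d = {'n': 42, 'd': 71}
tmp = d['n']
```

Accessing dict[str, int] with key 'n' returns int value 42

int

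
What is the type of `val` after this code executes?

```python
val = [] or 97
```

'or' returns first truthy value (97, which is int)

int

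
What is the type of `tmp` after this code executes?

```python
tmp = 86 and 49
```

'and' returns the last value when all truthy (49, which is int)

int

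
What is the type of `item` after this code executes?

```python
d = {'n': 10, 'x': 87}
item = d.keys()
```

.keys() returns a dict_keys view object

dict_keys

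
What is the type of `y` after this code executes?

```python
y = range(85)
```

range() returns a range object

range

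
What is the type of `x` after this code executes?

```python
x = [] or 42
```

'or' returns first truthy value (42, which is int)

int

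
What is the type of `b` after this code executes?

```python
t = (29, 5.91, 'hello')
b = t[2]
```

Index 2 of tuple is 'hello' which is str

str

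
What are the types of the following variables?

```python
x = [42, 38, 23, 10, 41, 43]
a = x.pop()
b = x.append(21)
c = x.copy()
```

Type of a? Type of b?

list.pop() returns the element (int); list.append() returns None

int, NoneType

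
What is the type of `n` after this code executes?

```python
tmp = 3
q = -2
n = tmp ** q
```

int ** negative int returns float

float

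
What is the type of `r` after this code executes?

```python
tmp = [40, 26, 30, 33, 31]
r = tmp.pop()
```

list.pop() returns the popped element (int here)

int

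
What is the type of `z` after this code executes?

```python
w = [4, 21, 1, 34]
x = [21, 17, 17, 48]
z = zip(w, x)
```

zip() returns a zip iterator object

zip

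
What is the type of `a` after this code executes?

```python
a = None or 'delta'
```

'or' with None returns the other value ('delta', str)

str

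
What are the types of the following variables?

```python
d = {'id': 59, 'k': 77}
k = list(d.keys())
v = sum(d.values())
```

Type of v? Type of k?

sum of int values returns int; list(...) returns list

int, list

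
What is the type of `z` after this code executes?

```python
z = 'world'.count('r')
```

str.count() returns int

int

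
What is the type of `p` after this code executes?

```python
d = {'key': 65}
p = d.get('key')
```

dict.get() returns the value (int) when key is found

int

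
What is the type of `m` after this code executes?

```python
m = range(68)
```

range() returns a range object

range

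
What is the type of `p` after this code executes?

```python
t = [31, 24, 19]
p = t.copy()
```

list.copy() returns list

list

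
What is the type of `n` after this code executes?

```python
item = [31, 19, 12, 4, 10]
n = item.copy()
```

list.copy() returns list

list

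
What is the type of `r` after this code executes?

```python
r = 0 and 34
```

'and' returns the first falsy value (0, which is int)

int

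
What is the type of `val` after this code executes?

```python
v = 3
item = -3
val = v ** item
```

int ** negative int returns float

float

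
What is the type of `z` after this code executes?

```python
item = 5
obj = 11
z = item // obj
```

int // int returns int (5 // 11 = 0)

int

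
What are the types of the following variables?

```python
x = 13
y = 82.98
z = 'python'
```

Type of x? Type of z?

x is int; z is str

int, str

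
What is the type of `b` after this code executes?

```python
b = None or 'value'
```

'or' with None returns the other value ('value', str)

str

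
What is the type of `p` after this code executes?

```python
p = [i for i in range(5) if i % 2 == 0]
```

A list comprehension [...] produces a list

list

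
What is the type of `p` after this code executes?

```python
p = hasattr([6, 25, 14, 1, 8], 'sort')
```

hasattr() returns bool

bool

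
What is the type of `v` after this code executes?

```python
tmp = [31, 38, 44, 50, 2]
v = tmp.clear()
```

list.clear() returns None

NoneType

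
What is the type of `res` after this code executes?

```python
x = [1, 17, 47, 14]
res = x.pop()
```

list.pop() returns the popped element (int here)

int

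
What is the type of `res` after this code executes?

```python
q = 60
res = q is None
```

'is' comparison returns bool

bool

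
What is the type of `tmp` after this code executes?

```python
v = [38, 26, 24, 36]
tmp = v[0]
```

Indexing a list of ints returns int (v[0] = 38)

int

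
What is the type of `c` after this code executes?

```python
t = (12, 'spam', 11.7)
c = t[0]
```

Index 0 of tuple is 12 which is int

int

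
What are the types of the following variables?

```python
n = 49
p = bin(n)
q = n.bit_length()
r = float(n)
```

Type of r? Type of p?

float() returns float; bin() returns str

float, str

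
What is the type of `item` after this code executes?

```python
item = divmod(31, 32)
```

divmod() returns a tuple (quotient, remainder)

tuple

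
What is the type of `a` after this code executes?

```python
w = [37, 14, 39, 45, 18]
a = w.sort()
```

list.sort() returns None (sorts in place)

NoneType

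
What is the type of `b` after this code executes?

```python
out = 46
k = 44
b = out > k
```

Comparison operators return bool

bool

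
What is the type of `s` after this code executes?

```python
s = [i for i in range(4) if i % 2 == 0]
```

A list comprehension [...] produces a list

list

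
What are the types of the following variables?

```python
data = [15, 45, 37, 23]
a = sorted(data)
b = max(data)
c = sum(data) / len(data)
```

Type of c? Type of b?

int / int returns float; max of ints returns int

float, int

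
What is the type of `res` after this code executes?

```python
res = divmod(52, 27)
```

divmod() returns a tuple (quotient, remainder)

tuple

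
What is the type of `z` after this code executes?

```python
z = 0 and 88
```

'and' returns the first falsy value (0, which is int)

int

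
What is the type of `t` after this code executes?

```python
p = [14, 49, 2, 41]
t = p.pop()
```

list.pop() returns the popped element (int here)

int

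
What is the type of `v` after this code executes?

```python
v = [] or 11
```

'or' returns first truthy value (11, which is int)

int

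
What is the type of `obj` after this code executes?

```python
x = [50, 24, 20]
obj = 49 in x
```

'in' operator returns bool

bool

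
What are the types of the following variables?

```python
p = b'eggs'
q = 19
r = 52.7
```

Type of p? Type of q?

p is bytes; q is int

bytes, int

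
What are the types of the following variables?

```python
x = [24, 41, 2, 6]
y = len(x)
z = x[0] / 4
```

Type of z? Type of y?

int / int returns float; len() returns int

float, int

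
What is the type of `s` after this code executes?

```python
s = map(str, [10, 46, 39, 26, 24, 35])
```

map() returns a map iterator object

map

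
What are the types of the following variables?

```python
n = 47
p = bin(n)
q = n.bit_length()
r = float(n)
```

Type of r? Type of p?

float() returns float; bin() returns str

float, str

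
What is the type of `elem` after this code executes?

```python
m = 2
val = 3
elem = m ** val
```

int ** positive int returns int (2 ** 3 = 8)

int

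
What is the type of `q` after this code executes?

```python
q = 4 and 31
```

'and' returns the last value when all truthy (31, which is int)

int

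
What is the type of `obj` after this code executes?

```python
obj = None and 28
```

'and' returns first falsy value (None)

NoneType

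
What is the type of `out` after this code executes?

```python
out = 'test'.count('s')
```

str.count() returns int

int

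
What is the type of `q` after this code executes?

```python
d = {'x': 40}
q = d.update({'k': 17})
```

dict.update() returns None

NoneType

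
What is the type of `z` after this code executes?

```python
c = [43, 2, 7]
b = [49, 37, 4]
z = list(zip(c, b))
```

list(zip(...)) returns a list of tuples

list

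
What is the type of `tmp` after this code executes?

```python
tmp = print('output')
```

print() returns None

NoneType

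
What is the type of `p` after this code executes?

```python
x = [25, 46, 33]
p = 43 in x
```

'in' operator returns bool

bool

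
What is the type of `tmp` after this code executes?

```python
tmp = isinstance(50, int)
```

isinstance() returns bool

bool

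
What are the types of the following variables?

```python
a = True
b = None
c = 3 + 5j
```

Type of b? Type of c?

b is NoneType; c is complex

NoneType, complex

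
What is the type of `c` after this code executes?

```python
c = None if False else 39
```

Ternary: condition is False, else branch (39) taken → int

int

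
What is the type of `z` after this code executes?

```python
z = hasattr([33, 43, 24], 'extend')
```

hasattr() returns bool

bool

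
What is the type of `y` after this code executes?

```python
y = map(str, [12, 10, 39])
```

map() returns a map iterator object

map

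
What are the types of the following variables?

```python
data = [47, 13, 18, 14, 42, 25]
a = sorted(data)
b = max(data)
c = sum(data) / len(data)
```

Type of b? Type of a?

max of ints returns int; sorted() returns list

int, list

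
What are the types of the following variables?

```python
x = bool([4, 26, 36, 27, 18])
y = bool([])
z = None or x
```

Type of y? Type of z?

bool() returns bool; None or <bool> returns the bool

bool, bool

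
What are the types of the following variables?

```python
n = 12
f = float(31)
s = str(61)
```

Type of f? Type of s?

f is float; s is str

float, str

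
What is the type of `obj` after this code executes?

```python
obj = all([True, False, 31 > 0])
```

all() returns bool

bool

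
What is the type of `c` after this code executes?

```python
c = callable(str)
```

callable() returns bool

bool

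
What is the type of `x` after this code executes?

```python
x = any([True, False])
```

any() returns bool

bool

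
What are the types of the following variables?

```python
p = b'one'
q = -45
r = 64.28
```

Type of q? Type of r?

q is int; r is float

int, float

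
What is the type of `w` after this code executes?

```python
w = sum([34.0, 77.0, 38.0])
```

sum() of floats returns float

float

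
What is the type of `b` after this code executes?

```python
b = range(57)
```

range() returns a range object

range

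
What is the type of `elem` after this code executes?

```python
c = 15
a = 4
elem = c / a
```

int / int always returns float in Python 3 (15 / 4 = 3.75)

float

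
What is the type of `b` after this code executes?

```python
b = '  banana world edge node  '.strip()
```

str.strip() returns str

str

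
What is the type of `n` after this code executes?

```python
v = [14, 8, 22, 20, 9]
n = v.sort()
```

list.sort() returns None (sorts in place)

NoneType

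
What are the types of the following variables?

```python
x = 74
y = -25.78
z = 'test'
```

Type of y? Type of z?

y is float; z is str

float, str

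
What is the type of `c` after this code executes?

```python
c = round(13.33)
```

round() with no ndigits arg returns int

int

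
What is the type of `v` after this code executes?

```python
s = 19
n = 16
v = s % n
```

int % int returns int (19 % 16 = 3)

int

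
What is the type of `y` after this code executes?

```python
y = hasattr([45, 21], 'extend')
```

hasattr() returns bool

bool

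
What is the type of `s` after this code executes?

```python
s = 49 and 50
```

'and' returns the last value when all truthy (50, which is int)

int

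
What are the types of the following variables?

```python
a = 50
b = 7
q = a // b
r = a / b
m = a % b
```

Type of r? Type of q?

int / int returns float; int // int returns int

float, int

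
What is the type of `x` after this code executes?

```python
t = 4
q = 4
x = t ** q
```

int ** positive int returns int (4 ** 4 = 256)

int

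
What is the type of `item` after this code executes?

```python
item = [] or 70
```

'or' returns first truthy value (70, which is int)

int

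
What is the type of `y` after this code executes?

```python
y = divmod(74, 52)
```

divmod() returns a tuple (quotient, remainder)

tuple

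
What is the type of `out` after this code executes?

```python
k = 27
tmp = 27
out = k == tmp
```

Equality comparison returns bool

bool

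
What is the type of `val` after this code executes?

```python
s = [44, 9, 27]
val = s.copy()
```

list.copy() returns list

list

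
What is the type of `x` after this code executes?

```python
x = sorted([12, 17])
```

sorted() always returns list

list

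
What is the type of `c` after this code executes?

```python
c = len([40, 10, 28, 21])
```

len() always returns int

int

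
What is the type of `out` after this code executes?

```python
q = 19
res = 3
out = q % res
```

int % int returns int (19 % 3 = 1)

int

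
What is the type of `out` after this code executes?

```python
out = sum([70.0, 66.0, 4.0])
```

sum() of floats returns float

float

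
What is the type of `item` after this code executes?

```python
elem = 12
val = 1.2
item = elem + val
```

int + float returns float (12 + 1.2 = 13.2)

float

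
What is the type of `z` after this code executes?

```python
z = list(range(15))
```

list(range(...)) returns list

list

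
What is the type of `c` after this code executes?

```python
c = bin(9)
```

bin() returns str representation

str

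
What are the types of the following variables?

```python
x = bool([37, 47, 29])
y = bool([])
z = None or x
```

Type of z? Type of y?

None or <bool> returns the bool; bool() returns bool

bool, bool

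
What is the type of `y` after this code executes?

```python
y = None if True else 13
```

Ternary: condition is True, if branch (None) taken → NoneType

NoneType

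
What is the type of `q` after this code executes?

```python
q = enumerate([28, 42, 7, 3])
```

enumerate() returns an enumerate iterator object

enumerate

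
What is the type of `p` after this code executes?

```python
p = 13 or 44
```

'or' returns the first truthy value (13, which is int)

int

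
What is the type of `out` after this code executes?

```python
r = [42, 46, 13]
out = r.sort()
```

list.sort() returns None (sorts in place)

NoneType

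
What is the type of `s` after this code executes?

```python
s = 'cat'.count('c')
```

str.count() returns int

int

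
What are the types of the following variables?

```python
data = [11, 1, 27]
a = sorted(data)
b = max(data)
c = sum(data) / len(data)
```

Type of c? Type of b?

int / int returns float; max of ints returns int

float, int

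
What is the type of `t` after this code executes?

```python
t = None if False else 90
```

Ternary: condition is False, else branch (90) taken → int

int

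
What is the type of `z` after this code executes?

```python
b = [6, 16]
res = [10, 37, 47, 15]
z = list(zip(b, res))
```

list(zip(...)) returns a list of tuples

list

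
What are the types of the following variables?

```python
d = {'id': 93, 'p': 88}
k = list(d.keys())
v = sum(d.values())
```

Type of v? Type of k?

sum of int values returns int; list(...) returns list

int, list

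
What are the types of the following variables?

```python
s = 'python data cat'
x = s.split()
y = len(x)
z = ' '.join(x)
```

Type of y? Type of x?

len() returns int; str.split() returns list

int, list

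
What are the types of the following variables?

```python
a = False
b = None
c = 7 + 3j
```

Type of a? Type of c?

a is bool; c is complex

bool, complex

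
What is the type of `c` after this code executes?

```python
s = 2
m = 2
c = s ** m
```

int ** positive int returns int (2 ** 2 = 4)

int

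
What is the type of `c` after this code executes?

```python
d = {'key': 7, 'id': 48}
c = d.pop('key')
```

dict.pop() returns the value (int)

int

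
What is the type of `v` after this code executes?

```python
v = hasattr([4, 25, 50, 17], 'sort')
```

hasattr() returns bool

bool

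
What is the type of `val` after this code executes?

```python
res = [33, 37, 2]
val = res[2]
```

Indexing a list of ints returns int (res[2] = 2)

int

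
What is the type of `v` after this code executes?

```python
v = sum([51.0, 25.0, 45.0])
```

sum() of floats returns float

float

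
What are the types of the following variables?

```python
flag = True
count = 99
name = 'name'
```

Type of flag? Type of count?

flag is bool; count is int

bool, int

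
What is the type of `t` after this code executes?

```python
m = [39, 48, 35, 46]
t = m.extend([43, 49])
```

list.extend() returns None

NoneType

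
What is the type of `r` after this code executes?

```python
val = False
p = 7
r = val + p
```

bool + int returns int (False is 0, so 0 + 7 = 7)

int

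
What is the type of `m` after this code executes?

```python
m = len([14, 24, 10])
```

len() always returns int

int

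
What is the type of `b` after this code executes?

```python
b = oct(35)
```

oct() returns str representation

str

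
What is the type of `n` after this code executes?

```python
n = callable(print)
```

callable() returns bool

bool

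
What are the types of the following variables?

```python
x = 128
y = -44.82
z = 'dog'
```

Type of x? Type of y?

x is int; y is float

int, float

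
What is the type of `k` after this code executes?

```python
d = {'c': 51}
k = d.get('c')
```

dict.get() returns the value (int) when key is found

int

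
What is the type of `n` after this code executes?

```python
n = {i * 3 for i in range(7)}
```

A set comprehension {expr for x in iterable} produces a set

set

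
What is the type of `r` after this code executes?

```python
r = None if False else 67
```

Ternary: condition is False, else branch (67) taken → int

int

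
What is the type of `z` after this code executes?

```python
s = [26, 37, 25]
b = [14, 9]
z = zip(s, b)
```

zip() returns a zip iterator object

zip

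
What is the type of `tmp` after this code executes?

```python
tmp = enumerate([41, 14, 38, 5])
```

enumerate() returns an enumerate iterator object

enumerate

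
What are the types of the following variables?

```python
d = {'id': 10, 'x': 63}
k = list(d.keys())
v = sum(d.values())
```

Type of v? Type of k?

sum of int values returns int; list(...) returns list

int, list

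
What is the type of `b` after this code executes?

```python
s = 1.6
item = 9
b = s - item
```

float - int returns float (1.6 - 9 = -7.4)

float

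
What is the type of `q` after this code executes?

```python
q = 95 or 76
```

'or' returns the first truthy value (95, which is int)

int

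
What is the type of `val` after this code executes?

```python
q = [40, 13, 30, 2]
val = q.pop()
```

list.pop() returns the popped element (int here)

int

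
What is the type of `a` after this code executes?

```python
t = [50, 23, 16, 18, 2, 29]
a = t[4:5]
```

Slicing a list always returns a list

list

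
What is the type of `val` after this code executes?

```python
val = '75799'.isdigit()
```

str.isdigit() returns bool

bool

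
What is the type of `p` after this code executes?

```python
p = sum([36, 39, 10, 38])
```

sum() of ints returns int

int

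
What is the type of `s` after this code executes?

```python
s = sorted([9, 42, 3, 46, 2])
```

sorted() always returns list

list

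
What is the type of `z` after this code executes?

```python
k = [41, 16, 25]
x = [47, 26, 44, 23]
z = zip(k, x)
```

zip() returns a zip iterator object

zip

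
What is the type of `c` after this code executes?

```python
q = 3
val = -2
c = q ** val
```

int ** negative int returns float

float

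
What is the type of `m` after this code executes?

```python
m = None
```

None has type NoneType

NoneType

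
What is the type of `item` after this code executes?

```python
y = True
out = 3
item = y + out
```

bool + int returns int (True is 1, so 1 + 3 = 4)

int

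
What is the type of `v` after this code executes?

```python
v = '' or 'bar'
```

'or' returns first truthy value ('bar', which is str)

str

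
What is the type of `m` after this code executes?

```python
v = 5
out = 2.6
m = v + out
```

int + float returns float (5 + 2.6 = 7.6)

float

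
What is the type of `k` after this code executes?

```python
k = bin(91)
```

bin() returns str representation

str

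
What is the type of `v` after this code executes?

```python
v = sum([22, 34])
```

sum() of ints returns int

int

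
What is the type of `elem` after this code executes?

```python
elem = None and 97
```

'and' returns first falsy value (None)

NoneType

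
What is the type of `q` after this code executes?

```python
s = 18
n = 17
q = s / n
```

int / int always returns float in Python 3 (18 / 17 = 1.05882)

float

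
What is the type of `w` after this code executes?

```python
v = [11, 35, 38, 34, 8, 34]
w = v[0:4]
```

Slicing a list always returns a list

list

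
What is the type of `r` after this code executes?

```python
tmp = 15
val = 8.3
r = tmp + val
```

int + float returns float (15 + 8.3 = 23.3)

float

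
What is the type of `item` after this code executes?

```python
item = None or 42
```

'or' with None returns the other value (42, int)

int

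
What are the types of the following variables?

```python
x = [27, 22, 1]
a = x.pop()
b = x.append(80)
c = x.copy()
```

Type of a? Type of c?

list.pop() returns the element (int); list.copy() returns list

int, list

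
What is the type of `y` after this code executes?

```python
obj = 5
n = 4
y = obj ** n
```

int ** positive int returns int (5 ** 4 = 625)

int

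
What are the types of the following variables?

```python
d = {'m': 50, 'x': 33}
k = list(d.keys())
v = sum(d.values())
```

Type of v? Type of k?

sum of int values returns int; list(...) returns list

int, list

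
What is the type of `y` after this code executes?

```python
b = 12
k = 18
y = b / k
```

int / int always returns float in Python 3 (12 / 18 = 0.666667)

float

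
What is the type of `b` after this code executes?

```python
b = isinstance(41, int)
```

isinstance() returns bool

bool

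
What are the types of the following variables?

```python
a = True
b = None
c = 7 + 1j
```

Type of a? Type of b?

a is bool; b is NoneType

bool, NoneType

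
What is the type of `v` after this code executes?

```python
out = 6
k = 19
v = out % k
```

int % int returns int (6 % 19 = 6)

int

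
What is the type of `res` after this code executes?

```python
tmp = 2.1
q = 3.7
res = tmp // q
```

float // float returns float (floor division preserves float type)

float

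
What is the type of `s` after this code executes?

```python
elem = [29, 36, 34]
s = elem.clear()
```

list.clear() returns None

NoneType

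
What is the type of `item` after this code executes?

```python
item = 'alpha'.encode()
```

str.encode() returns bytes

bytes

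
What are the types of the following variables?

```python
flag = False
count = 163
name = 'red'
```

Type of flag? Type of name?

flag is bool; name is str

bool, str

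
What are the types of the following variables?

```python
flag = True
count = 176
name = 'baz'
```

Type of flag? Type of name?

flag is bool; name is str

bool, str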